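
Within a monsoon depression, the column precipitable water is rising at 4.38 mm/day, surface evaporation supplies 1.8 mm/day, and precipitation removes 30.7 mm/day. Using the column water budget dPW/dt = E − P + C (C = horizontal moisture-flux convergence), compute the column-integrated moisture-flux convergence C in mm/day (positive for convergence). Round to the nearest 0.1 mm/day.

dPW/dt = +4.38 mm/day.
C = dPW/dt − E + P = (+4.38) − 1.8 + 30.7 = 33.3 mm/day.

C ≈ 33.3 mm/day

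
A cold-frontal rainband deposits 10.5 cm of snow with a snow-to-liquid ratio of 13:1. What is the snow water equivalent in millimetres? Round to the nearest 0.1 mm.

SWE ≈ 8.1 mm

SWE = snow depth / ratio = 10.5 cm / 13 = 0.808 cm = 8.1 mm.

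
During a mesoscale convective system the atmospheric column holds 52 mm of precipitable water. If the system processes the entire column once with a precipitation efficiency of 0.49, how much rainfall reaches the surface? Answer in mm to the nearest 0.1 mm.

Rainfall = ε × PW = 0.49 × 52 = 25.5 mm.

rainfall ≈ 25.5 mm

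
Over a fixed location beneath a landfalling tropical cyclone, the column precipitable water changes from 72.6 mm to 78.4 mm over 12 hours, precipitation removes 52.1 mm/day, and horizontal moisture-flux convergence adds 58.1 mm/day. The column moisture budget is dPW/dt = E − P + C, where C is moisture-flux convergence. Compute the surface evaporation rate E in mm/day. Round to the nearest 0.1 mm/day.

dPW/dt = (78.4 − 72.6) mm / (12/24 day) = +11.600 mm/day.
E = dPW/dt + P − C = (+11.600) + 52.1 − (58.1) = 5.6 mm/day.

E ≈ 5.6 mm/day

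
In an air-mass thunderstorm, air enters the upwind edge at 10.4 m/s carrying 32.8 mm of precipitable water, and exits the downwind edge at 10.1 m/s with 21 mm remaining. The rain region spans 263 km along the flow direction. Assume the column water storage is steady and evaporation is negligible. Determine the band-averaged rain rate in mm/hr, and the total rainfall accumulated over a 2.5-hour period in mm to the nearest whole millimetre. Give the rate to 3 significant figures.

R ≈ 1.77 mm/hr; total ≈ 4 mm

Column moisture flux per unit crosswind length is F = V × PW.
Inflow: F_in = 10.4 × 32.8 = 341.12 mm·m/s
Outflow: F_out = 10.1 × 21 = 212.1 mm·m/s
Steady-state rate R = (F_in − F_out)/L = (341.12 − 212.1) / 263000 m = 4.906e-04 mm/s.
R = 4.906e-04 × 3600 = 1.77 mm/hr.
Over 2.5 h: total = 1.77 × 2.5 = 4.425 ≈ 4 mm.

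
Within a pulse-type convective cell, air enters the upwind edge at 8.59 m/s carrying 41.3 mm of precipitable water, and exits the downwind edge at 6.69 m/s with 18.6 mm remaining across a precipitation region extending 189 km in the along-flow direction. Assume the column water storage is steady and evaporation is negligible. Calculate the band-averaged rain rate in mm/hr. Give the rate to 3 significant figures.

Column moisture flux per unit crosswind length is F = V × PW.
Inflow: F_in = 8.59 × 41.3 = 354.767 mm·m/s
Outflow: F_out = 6.69 × 18.6 = 124.434 mm·m/s
Steady-state rate R = (F_in − F_out)/L = (354.767 − 124.434) / 189000 m = 1.219e-03 mm/s.
R = 1.219e-03 × 3600 = 4.39 mm/hr.

R ≈ 4.39 mm/hr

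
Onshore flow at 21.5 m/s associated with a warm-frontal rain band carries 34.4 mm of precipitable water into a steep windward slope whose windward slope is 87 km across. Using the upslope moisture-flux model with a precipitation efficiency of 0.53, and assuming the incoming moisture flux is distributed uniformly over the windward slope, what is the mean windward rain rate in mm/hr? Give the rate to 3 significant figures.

Incoming column moisture flux per unit ridge length: F = V × PW = 21.5 × 34.4 = 739.6 mm·m/s.
Spread over the 87 km slope with efficiency ε = 0.53: R = ε·F/W = 0.53 × 739.6 / 87000 m = 4.506e-03 mm/s.
R = 4.506e-03 × 3600 = 16.2 mm/hr.

R ≈ 16.2 mm/hr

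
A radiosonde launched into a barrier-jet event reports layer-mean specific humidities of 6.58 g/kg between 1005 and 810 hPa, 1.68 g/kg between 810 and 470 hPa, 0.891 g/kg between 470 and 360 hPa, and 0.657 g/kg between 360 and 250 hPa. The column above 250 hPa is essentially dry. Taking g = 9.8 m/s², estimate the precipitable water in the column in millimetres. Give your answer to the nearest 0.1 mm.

PW ≈ 20.7 mm

Precipitable water is the column-integrated vapour mass per unit area: PW = (1/g) Σ q̄ Δp, with q in kg/kg and Δp in Pa (1 kg/m² of water = 1 mm).
Layer 1005–810 hPa: Δp = 195 hPa = 19500 Pa, q̄ = 0.00658 kg/kg → 0.00658 × 19500 / 9.8 = 13.09 mm
Layer 810–470 hPa: Δp = 340 hPa = 34000 Pa, q̄ = 0.00168 kg/kg → 0.00168 × 34000 / 9.8 = 5.83 mm
Layer 470–360 hPa: Δp = 110 hPa = 11000 Pa, q̄ = 0.000891 kg/kg → 0.000891 × 11000 / 9.8 = 1.00 mm
Layer 360–250 hPa: Δp = 110 hPa = 11000 Pa, q̄ = 0.000657 kg/kg → 0.000657 × 11000 / 9.8 = 0.74 mm
PW = 13.09 + 5.83 + 1.00 + 0.74 = 20.66 ≈ 20.7 mm.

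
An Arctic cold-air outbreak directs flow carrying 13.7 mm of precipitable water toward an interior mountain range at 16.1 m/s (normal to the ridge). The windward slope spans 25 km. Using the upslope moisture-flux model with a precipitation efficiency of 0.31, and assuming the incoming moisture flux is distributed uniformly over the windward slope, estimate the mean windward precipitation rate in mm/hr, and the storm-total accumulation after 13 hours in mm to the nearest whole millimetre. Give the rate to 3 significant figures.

Incoming column moisture flux per unit ridge length: F = V × PW = 16.1 × 13.7 = 220.57 mm·m/s.
Spread over the 25 km slope with efficiency ε = 0.31: R = ε·F/W = 0.31 × 220.57 / 25000 m = 2.735e-03 mm/s.
R = 2.735e-03 × 3600 = 9.85 mm/hr.
Over 13 h: total = 9.85 × 13 = 128.05 ≈ 128 mm.

R ≈ 9.85 mm/hr; total ≈ 128 mm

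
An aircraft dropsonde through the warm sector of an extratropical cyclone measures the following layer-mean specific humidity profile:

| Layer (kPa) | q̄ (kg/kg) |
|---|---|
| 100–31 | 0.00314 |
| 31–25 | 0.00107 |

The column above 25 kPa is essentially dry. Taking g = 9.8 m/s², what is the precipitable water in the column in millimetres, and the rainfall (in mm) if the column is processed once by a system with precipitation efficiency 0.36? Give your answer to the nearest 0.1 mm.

Precipitable water is the column-integrated vapour mass per unit area: PW = (1/g) Σ q̄ Δp, with q in kg/kg and Δp in Pa (1 kg/m² of water = 1 mm).
Layer 100–31 kPa: Δp = 690 hPa = 69000 Pa, q̄ = 0.00314 kg/kg → 0.00314 × 69000 / 9.8 = 22.11 mm
Layer 31–25 kPa: Δp = 60 hPa = 6000 Pa, q̄ = 0.00107 kg/kg → 0.00107 × 6000 / 9.8 = 0.66 mm
PW = 22.11 + 0.66 = 22.77 ≈ 22.8 mm.
Rainfall = ε × PW = 0.36 × 22.8 = 8.2 mm.

PW ≈ 22.8 mm; rainfall ≈ 8.2 mm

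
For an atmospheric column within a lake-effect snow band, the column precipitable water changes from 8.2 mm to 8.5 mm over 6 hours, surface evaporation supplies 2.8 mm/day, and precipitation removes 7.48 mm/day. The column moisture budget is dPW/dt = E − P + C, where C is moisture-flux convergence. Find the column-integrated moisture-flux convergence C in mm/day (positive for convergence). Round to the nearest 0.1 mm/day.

dPW/dt = (8.5 − 8.2) mm / (6/24 day) = +1.200 mm/day.
C = dPW/dt − E + P = (+1.200) − 2.8 + 7.48 = 5.9 mm/day.

C ≈ 5.9 mm/day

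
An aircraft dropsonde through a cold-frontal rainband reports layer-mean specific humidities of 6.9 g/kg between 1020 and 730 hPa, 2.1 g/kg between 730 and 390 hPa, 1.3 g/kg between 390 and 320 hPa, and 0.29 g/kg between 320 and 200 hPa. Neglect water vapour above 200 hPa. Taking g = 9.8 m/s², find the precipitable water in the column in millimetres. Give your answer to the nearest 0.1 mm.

Precipitable water is the column-integrated vapour mass per unit area: PW = (1/g) Σ q̄ Δp, with q in kg/kg and Δp in Pa (1 kg/m² of water = 1 mm).
Layer 1020–730 hPa: Δp = 290 hPa = 29000 Pa, q̄ = 0.0069 kg/kg → 0.0069 × 29000 / 9.8 = 20.42 mm
Layer 730–390 hPa: Δp = 340 hPa = 34000 Pa, q̄ = 0.0021 kg/kg → 0.0021 × 34000 / 9.8 = 7.29 mm
Layer 390–320 hPa: Δp = 70 hPa = 7000 Pa, q̄ = 0.0013 kg/kg → 0.0013 × 7000 / 9.8 = 0.93 mm
Layer 320–200 hPa: Δp = 120 hPa = 12000 Pa, q̄ = 0.00029 kg/kg → 0.00029 × 12000 / 9.8 = 0.36 mm
PW = 20.42 + 7.29 + 0.93 + 0.36 = 29.00 ≈ 29.0 mm.

PW ≈ 29.0 mm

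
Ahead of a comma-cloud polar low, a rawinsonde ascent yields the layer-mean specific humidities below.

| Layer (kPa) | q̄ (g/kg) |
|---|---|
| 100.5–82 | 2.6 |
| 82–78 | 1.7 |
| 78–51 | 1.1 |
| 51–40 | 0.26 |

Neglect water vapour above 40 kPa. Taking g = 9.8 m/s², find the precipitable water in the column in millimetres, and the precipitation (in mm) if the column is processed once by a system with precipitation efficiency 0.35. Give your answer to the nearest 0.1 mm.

Precipitable water is the column-integrated vapour mass per unit area: PW = (1/g) Σ q̄ Δp, with q in kg/kg and Δp in Pa (1 kg/m² of water = 1 mm).
Layer 100.5–82 kPa: Δp = 185 hPa = 18500 Pa, q̄ = 0.0026 kg/kg → 0.0026 × 18500 / 9.8 = 4.91 mm
Layer 82–78 kPa: Δp = 40 hPa = 4000 Pa, q̄ = 0.0017 kg/kg → 0.0017 × 4000 / 9.8 = 0.69 mm
Layer 78–51 kPa: Δp = 270 hPa = 27000 Pa, q̄ = 0.0011 kg/kg → 0.0011 × 27000 / 9.8 = 3.03 mm
Layer 51–40 kPa: Δp = 110 hPa = 11000 Pa, q̄ = 0.00026 kg/kg → 0.00026 × 11000 / 9.8 = 0.29 mm
PW = 4.91 + 0.69 + 3.03 + 0.29 = 8.92 ≈ 8.9 mm.
Precipitation = ε × PW = 0.35 × 8.9 = 3.1 mm.

PW ≈ 8.9 mm; precipitation ≈ 3.1 mm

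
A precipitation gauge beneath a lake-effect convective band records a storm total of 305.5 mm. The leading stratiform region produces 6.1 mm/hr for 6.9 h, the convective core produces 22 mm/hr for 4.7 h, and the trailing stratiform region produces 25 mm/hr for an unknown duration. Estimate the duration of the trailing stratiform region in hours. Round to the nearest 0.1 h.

duration ≈ 6.4 h

Known phases: 6.1 × 6.9 + 22 × 4.7 = 42.09 + 103.4 = 145.49 mm.
Remaining depth = 305.5 − 145.49 = 160.01 mm.
Duration = 160.01 / 25 = 6.4 h.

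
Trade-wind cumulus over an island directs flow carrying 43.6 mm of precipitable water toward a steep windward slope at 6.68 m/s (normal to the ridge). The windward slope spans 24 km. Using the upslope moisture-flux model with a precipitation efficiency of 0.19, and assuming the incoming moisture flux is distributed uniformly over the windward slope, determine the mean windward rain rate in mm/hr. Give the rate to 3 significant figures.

Incoming column moisture flux per unit ridge length: F = V × PW = 6.68 × 43.6 = 291.248 mm·m/s.
Spread over the 24 km slope with efficiency ε = 0.19: R = ε·F/W = 0.19 × 291.248 / 24000 m = 2.306e-03 mm/s.
R = 2.306e-03 × 3600 = 8.30 mm/hr.

R ≈ 8.30 mm/hr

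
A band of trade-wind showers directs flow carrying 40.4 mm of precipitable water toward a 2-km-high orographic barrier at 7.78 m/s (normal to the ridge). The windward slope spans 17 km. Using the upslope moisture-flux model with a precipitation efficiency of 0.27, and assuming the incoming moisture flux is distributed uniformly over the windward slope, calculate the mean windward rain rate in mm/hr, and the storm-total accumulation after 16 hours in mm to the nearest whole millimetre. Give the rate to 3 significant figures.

Incoming column moisture flux per unit ridge length: F = V × PW = 7.78 × 40.4 = 314.312 mm·m/s.
Spread over the 17 km slope with efficiency ε = 0.27: R = ε·F/W = 0.27 × 314.312 / 17000 m = 4.992e-03 mm/s.
R = 4.992e-03 × 3600 = 18.0 mm/hr.
Over 16 h: total = 18.0 × 16 = 288 mm.

R ≈ 18.0 mm/hr; total ≈ 288 mm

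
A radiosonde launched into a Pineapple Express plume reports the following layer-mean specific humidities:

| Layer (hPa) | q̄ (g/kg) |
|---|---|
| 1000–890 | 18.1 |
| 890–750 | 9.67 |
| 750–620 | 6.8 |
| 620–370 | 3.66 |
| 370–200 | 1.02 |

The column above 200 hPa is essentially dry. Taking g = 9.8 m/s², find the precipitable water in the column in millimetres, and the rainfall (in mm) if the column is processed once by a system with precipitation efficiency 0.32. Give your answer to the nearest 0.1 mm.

Precipitable water is the column-integrated vapour mass per unit area: PW = (1/g) Σ q̄ Δp, with q in kg/kg and Δp in Pa (1 kg/m² of water = 1 mm).
Layer 1000–890 hPa: Δp = 110 hPa = 11000 Pa, q̄ = 0.0181 kg/kg → 0.0181 × 11000 / 9.8 = 20.32 mm
Layer 890–750 hPa: Δp = 140 hPa = 14000 Pa, q̄ = 0.00967 kg/kg → 0.00967 × 14000 / 9.8 = 13.81 mm
Layer 750–620 hPa: Δp = 130 hPa = 13000 Pa, q̄ = 0.0068 kg/kg → 0.0068 × 13000 / 9.8 = 9.02 mm
Layer 620–370 hPa: Δp = 250 hPa = 25000 Pa, q̄ = 0.00366 kg/kg → 0.00366 × 25000 / 9.8 = 9.34 mm
Layer 370–200 hPa: Δp = 170 hPa = 17000 Pa, q̄ = 0.00102 kg/kg → 0.00102 × 17000 / 9.8 = 1.77 mm
PW = 20.32 + 13.81 + 9.02 + 9.34 + 1.77 = 54.26 ≈ 54.3 mm.
Rainfall = ε × PW = 0.32 × 54.3 = 17.4 mm.

PW ≈ 54.3 mm; rainfall ≈ 17.4 mm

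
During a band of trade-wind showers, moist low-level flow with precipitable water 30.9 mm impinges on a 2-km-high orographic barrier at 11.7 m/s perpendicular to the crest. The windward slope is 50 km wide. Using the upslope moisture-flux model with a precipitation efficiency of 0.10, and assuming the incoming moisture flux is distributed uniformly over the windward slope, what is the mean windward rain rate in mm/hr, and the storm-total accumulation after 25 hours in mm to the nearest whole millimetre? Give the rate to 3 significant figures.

Incoming column moisture flux per unit ridge length: F = V × PW = 11.7 × 30.9 = 361.53 mm·m/s.
Spread over the 50 km slope with efficiency ε = 0.10: R = ε·F/W = 0.10 × 361.53 / 50000 m = 7.231e-04 mm/s.
R = 7.231e-04 × 3600 = 2.60 mm/hr.
Over 25 h: total = 2.60 × 25 = 65 mm.

R ≈ 2.60 mm/hr; total ≈ 65 mm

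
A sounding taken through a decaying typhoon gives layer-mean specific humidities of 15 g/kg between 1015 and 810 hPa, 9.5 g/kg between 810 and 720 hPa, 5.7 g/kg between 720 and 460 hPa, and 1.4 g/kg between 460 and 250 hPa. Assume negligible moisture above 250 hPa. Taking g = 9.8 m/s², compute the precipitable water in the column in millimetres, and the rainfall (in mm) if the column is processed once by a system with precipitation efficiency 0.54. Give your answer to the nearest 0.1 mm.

PW ≈ 58.2 mm; rainfall ≈ 31.4 mm

Precipitable water is the column-integrated vapour mass per unit area: PW = (1/g) Σ q̄ Δp, with q in kg/kg and Δp in Pa (1 kg/m² of water = 1 mm).
Layer 1015–810 hPa: Δp = 205 hPa = 20500 Pa, q̄ = 0.015 kg/kg → 0.015 × 20500 / 9.8 = 31.38 mm
Layer 810–720 hPa: Δp = 90 hPa = 9000 Pa, q̄ = 0.0095 kg/kg → 0.0095 × 9000 / 9.8 = 8.72 mm
Layer 720–460 hPa: Δp = 260 hPa = 26000 Pa, q̄ = 0.0057 kg/kg → 0.0057 × 26000 / 9.8 = 15.12 mm
Layer 460–250 hPa: Δp = 210 hPa = 21000 Pa, q̄ = 0.0014 kg/kg → 0.0014 × 21000 / 9.8 = 3.00 mm
PW = 31.38 + 8.72 + 15.12 + 3.00 = 58.22 ≈ 58.2 mm.
Rainfall = ε × PW = 0.54 × 58.2 = 31.4 mm.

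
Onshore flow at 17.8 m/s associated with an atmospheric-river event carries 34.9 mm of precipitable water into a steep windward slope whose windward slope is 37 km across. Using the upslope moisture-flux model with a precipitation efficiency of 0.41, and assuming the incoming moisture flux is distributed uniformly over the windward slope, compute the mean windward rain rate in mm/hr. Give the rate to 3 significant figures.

R ≈ 24.8 mm/hr

Incoming column moisture flux per unit ridge length: F = V × PW = 17.8 × 34.9 = 621.22 mm·m/s.
Spread over the 37 km slope with efficiency ε = 0.41: R = ε·F/W = 0.41 × 621.22 / 37000 m = 6.884e-03 mm/s.
R = 6.884e-03 × 3600 = 24.8 mm/hr.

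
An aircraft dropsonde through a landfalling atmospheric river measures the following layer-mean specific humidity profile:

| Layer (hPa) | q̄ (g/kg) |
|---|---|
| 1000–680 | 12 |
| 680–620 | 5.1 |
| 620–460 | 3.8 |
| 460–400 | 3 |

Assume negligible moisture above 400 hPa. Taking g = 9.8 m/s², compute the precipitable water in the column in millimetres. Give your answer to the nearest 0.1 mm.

Precipitable water is the column-integrated vapour mass per unit area: PW = (1/g) Σ q̄ Δp, with q in kg/kg and Δp in Pa (1 kg/m² of water = 1 mm).
Layer 1000–680 hPa: Δp = 320 hPa = 32000 Pa, q̄ = 0.012 kg/kg → 0.012 × 32000 / 9.8 = 39.18 mm
Layer 680–620 hPa: Δp = 60 hPa = 6000 Pa, q̄ = 0.0051 kg/kg → 0.0051 × 6000 / 9.8 = 3.12 mm
Layer 620–460 hPa: Δp = 160 hPa = 16000 Pa, q̄ = 0.0038 kg/kg → 0.0038 × 16000 / 9.8 = 6.20 mm
Layer 460–400 hPa: Δp = 60 hPa = 6000 Pa, q̄ = 0.003 kg/kg → 0.003 × 6000 / 9.8 = 1.84 mm
PW = 39.18 + 3.12 + 6.20 + 1.84 = 50.34 ≈ 50.3 mm.

PW ≈ 50.3 mm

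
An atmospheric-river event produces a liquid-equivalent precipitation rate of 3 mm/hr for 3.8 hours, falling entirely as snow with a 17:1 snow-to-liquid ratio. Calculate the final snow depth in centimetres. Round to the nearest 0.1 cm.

Liquid-equivalent depth = 3 × 3.8 = 11.4 mm.
Snow depth = 11.4 mm × 17 = 193.8 mm = 19.4 cm.

snow depth ≈ 19.4 cm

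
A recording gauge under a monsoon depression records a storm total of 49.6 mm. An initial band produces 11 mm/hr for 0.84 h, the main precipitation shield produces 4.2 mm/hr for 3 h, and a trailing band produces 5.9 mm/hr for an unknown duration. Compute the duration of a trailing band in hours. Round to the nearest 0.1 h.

duration ≈ 4.7 h

Known phases: 11 × 0.84 + 4.2 × 3 = 9.24 + 12.6 = 21.84 mm.
Remaining depth = 49.6 − 21.84 = 27.76 mm.
Duration = 27.76 / 5.9 = 4.7 h.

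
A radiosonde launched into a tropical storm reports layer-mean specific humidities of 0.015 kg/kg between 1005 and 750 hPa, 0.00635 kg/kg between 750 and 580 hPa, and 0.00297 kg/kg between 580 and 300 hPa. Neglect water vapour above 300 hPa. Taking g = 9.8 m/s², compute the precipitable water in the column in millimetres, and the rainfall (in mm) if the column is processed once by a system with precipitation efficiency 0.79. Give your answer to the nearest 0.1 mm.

Precipitable water is the column-integrated vapour mass per unit area: PW = (1/g) Σ q̄ Δp, with q in kg/kg and Δp in Pa (1 kg/m² of water = 1 mm).
Layer 1005–750 hPa: Δp = 255 hPa = 25500 Pa, q̄ = 0.015 kg/kg → 0.015 × 25500 / 9.8 = 39.03 mm
Layer 750–580 hPa: Δp = 170 hPa = 17000 Pa, q̄ = 0.00635 kg/kg → 0.00635 × 17000 / 9.8 = 11.02 mm
Layer 580–300 hPa: Δp = 280 hPa = 28000 Pa, q̄ = 0.00297 kg/kg → 0.00297 × 28000 / 9.8 = 8.49 mm
PW = 39.03 + 11.02 + 8.49 = 58.54 ≈ 58.5 mm.
Rainfall = ε × PW = 0.79 × 58.5 = 46.2 mm.

PW ≈ 58.5 mm; rainfall ≈ 46.2 mm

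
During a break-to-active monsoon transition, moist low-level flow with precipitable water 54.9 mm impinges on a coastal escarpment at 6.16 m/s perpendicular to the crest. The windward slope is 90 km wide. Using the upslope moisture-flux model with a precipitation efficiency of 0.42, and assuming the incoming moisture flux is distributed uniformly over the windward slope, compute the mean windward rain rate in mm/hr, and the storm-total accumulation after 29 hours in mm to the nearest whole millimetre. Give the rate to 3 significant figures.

Incoming column moisture flux per unit ridge length: F = V × PW = 6.16 × 54.9 = 338.184 mm·m/s.
Spread over the 90 km slope with efficiency ε = 0.42: R = ε·F/W = 0.42 × 338.184 / 90000 m = 1.578e-03 mm/s.
R = 1.578e-03 × 3600 = 5.68 mm/hr.
Over 29 h: total = 5.68 × 29 = 164.72 ≈ 165 mm.

R ≈ 5.68 mm/hr; total ≈ 165 mm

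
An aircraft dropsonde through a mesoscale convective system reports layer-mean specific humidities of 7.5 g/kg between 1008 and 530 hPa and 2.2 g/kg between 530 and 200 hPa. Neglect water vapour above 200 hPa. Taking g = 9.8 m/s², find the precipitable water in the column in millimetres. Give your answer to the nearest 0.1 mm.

Precipitable water is the column-integrated vapour mass per unit area: PW = (1/g) Σ q̄ Δp, with q in kg/kg and Δp in Pa (1 kg/m² of water = 1 mm).
Layer 1008–530 hPa: Δp = 478 hPa = 47800 Pa, q̄ = 0.0075 kg/kg → 0.0075 × 47800 / 9.8 = 36.58 mm
Layer 530–200 hPa: Δp = 330 hPa = 33000 Pa, q̄ = 0.0022 kg/kg → 0.0022 × 33000 / 9.8 = 7.41 mm
PW = 36.58 + 7.41 = 43.99 ≈ 44.0 mm.

PW ≈ 44.0 mm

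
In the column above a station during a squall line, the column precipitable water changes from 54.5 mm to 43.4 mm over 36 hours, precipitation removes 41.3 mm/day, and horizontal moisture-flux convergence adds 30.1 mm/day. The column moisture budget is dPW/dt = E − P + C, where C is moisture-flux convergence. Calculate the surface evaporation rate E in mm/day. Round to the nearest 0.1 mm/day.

E ≈ 3.8 mm/day

dPW/dt = (43.4 − 54.5) mm / (36/24 day) = -7.400 mm/day.
E = dPW/dt + P − C = (-7.400) + 41.3 − (30.1) = 3.8 mm/day.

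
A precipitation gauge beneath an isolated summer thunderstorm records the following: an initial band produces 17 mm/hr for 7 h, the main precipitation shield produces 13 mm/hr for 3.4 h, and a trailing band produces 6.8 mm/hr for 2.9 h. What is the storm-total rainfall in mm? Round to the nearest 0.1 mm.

Total = Σ Rᵢ Δtᵢ = 17 × 7 + 13 × 3.4 + 6.8 × 2.9
      = 119 + 44.2 + 19.72 = 182.9 mm.

total ≈ 182.9 mm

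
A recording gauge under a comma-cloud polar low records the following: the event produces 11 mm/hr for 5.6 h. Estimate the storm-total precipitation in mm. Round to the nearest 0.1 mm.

total ≈ 61.6 mm

Total = Σ Rᵢ Δtᵢ = 11 × 5.6
      = 61.6 = 61.6 mm.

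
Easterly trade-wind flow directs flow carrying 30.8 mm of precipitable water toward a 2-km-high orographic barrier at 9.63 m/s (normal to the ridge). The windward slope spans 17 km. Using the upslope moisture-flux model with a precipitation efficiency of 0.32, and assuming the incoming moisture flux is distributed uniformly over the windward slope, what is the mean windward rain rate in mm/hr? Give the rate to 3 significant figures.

R ≈ 20.1 mm/hr

Incoming column moisture flux per unit ridge length: F = V × PW = 9.63 × 30.8 = 296.604 mm·m/s.
Spread over the 17 km slope with efficiency ε = 0.32: R = ε·F/W = 0.32 × 296.604 / 17000 m = 5.583e-03 mm/s.
R = 5.583e-03 × 3600 = 20.1 mm/hr.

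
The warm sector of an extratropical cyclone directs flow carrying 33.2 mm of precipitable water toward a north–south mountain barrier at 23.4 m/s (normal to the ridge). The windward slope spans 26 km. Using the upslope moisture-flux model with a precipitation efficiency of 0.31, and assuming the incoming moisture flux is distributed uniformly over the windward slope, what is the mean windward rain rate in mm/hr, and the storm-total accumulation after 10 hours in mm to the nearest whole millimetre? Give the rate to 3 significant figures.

Incoming column moisture flux per unit ridge length: F = V × PW = 23.4 × 33.2 = 776.88 mm·m/s.
Spread over the 26 km slope with efficiency ε = 0.31: R = ε·F/W = 0.31 × 776.88 / 26000 m = 9.263e-03 mm/s.
R = 9.263e-03 × 3600 = 33.3 mm/hr.
Over 10 h: total = 33.3 × 10 = 333 mm.

R ≈ 33.3 mm/hr; total ≈ 333 mm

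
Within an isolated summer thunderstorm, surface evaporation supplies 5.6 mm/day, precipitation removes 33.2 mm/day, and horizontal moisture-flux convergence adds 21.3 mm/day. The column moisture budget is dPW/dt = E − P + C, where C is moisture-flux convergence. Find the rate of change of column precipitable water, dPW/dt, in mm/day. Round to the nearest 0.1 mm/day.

dPW/dt = E − P + C = 5.6 − 33.2 + (21.3) = -6.3 mm/day.

dPW/dt ≈ -6.3 mm/day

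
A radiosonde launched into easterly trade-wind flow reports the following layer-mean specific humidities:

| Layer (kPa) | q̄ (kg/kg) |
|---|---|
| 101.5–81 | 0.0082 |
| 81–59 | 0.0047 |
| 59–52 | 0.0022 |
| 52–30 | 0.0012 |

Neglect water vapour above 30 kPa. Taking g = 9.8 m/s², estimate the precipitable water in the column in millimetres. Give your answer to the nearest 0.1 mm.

Precipitable water is the column-integrated vapour mass per unit area: PW = (1/g) Σ q̄ Δp, with q in kg/kg and Δp in Pa (1 kg/m² of water = 1 mm).
Layer 101.5–81 kPa: Δp = 205 hPa = 20500 Pa, q̄ = 0.0082 kg/kg → 0.0082 × 20500 / 9.8 = 17.15 mm
Layer 81–59 kPa: Δp = 220 hPa = 22000 Pa, q̄ = 0.0047 kg/kg → 0.0047 × 22000 / 9.8 = 10.55 mm
Layer 59–52 kPa: Δp = 70 hPa = 7000 Pa, q̄ = 0.0022 kg/kg → 0.0022 × 7000 / 9.8 = 1.57 mm
Layer 52–30 kPa: Δp = 220 hPa = 22000 Pa, q̄ = 0.0012 kg/kg → 0.0012 × 22000 / 9.8 = 2.69 mm
PW = 17.15 + 10.55 + 1.57 + 2.69 = 31.96 ≈ 32.0 mm.

PW ≈ 32.0 mm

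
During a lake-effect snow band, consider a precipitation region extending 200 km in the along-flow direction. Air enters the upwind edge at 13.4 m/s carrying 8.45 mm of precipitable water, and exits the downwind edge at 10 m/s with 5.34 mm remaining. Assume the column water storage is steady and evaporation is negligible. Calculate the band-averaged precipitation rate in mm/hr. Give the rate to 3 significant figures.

Column moisture flux per unit crosswind length is F = V × PW.
Inflow: F_in = 13.4 × 8.45 = 113.23 mm·m/s
Outflow: F_out = 10 × 5.34 = 53.4 mm·m/s
Steady-state rate R = (F_in − F_out)/L = (113.23 − 53.4) / 200000 m = 2.991e-04 mm/s.
R = 2.991e-04 × 3600 = 1.08 mm/hr.

R ≈ 1.08 mm/hr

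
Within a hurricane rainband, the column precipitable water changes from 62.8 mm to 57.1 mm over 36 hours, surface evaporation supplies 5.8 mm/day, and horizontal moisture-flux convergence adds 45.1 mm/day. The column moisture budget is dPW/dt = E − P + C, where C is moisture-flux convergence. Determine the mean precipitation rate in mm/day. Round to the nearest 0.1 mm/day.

P ≈ 54.7 mm/day

dPW/dt = (57.1 − 62.8) mm / (36/24 day) = -3.800 mm/day.
P = E + C − dPW/dt = 5.8 + (45.1) − (-3.800) = 54.7 mm/day.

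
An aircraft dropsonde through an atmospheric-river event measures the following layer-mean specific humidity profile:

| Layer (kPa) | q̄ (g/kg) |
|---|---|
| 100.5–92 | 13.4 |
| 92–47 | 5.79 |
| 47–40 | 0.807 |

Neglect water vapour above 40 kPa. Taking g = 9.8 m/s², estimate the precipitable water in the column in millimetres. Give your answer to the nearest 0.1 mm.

Precipitable water is the column-integrated vapour mass per unit area: PW = (1/g) Σ q̄ Δp, with q in kg/kg and Δp in Pa (1 kg/m² of water = 1 mm).
Layer 100.5–92 kPa: Δp = 85 hPa = 8500 Pa, q̄ = 0.0134 kg/kg → 0.0134 × 8500 / 9.8 = 11.62 mm
Layer 92–47 kPa: Δp = 450 hPa = 45000 Pa, q̄ = 0.00579 kg/kg → 0.00579 × 45000 / 9.8 = 26.59 mm
Layer 47–40 kPa: Δp = 70 hPa = 7000 Pa, q̄ = 0.000807 kg/kg → 0.000807 × 7000 / 9.8 = 0.58 mm
PW = 11.62 + 26.59 + 0.58 = 38.79 ≈ 38.8 mm.

PW ≈ 38.8 mm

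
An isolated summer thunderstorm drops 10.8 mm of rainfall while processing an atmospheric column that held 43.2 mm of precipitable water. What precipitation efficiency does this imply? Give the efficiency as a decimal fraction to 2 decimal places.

ε ≈ 0.25

ε = rainfall / PW = 10.8 / 43.2 = 0.25.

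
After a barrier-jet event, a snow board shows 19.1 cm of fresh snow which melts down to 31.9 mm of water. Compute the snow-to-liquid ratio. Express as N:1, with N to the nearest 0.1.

ratio ≈ 6.0

Ratio = snow depth / SWE = 191 mm / 31.9 mm = 6.0, i.e. 6.0:1.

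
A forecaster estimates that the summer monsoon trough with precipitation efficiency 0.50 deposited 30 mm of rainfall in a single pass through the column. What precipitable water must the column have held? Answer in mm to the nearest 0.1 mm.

PW = rainfall / ε = 30 / 0.50 = 60.0 mm.

PW ≈ 60.0 mm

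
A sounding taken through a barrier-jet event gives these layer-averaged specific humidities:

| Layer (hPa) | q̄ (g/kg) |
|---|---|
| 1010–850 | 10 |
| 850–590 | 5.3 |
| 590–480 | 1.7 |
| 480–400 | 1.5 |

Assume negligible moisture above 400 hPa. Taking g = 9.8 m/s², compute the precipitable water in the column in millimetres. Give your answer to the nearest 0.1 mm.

PW ≈ 33.5 mm

Precipitable water is the column-integrated vapour mass per unit area: PW = (1/g) Σ q̄ Δp, with q in kg/kg and Δp in Pa (1 kg/m² of water = 1 mm).
Layer 1010–850 hPa: Δp = 160 hPa = 16000 Pa, q̄ = 0.01 kg/kg → 0.01 × 16000 / 9.8 = 16.33 mm
Layer 850–590 hPa: Δp = 260 hPa = 26000 Pa, q̄ = 0.0053 kg/kg → 0.0053 × 26000 / 9.8 = 14.06 mm
Layer 590–480 hPa: Δp = 110 hPa = 11000 Pa, q̄ = 0.0017 kg/kg → 0.0017 × 11000 / 9.8 = 1.91 mm
Layer 480–400 hPa: Δp = 80 hPa = 8000 Pa, q̄ = 0.0015 kg/kg → 0.0015 × 8000 / 9.8 = 1.22 mm
PW = 16.33 + 14.06 + 1.91 + 1.22 = 33.52 ≈ 33.5 mm.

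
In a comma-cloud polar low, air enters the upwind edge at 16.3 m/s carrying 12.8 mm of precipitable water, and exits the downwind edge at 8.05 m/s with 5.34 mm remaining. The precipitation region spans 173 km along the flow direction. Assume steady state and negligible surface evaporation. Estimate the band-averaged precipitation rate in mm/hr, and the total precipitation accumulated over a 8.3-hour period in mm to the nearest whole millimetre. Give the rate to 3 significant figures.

R ≈ 3.45 mm/hr; total ≈ 29 mm

Column moisture flux per unit crosswind length is F = V × PW.
Inflow: F_in = 16.3 × 12.8 = 208.64 mm·m/s
Outflow: F_out = 8.05 × 5.34 = 42.987 mm·m/s
Steady-state rate R = (F_in − F_out)/L = (208.64 − 42.987) / 173000 m = 9.575e-04 mm/s.
R = 9.575e-04 × 3600 = 3.45 mm/hr.
Over 8.3 h: total = 3.45 × 8.3 = 28.635 ≈ 29 mm.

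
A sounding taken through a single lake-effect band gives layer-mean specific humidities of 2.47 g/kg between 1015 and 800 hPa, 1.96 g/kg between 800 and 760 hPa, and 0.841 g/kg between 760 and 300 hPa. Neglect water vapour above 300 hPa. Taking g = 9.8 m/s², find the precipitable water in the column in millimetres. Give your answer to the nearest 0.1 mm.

Precipitable water is the column-integrated vapour mass per unit area: PW = (1/g) Σ q̄ Δp, with q in kg/kg and Δp in Pa (1 kg/m² of water = 1 mm).
Layer 1015–800 hPa: Δp = 215 hPa = 21500 Pa, q̄ = 0.00247 kg/kg → 0.00247 × 21500 / 9.8 = 5.42 mm
Layer 800–760 hPa: Δp = 40 hPa = 4000 Pa, q̄ = 0.00196 kg/kg → 0.00196 × 4000 / 9.8 = 0.80 mm
Layer 760–300 hPa: Δp = 460 hPa = 46000 Pa, q̄ = 0.000841 kg/kg → 0.000841 × 46000 / 9.8 = 3.95 mm
PW = 5.42 + 0.80 + 3.95 = 10.17 ≈ 10.2 mm.

PW ≈ 10.2 mm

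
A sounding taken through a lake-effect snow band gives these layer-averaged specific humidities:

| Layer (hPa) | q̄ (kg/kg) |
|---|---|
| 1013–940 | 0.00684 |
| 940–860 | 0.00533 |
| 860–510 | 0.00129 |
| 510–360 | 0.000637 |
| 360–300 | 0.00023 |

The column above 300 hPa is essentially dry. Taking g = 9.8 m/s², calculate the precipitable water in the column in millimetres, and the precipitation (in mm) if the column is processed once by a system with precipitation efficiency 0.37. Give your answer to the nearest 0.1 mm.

PW ≈ 15.2 mm; precipitation ≈ 5.6 mm

Precipitable water is the column-integrated vapour mass per unit area: PW = (1/g) Σ q̄ Δp, with q in kg/kg and Δp in Pa (1 kg/m² of water = 1 mm).
Layer 1013–940 hPa: Δp = 73 hPa = 7300 Pa, q̄ = 0.00684 kg/kg → 0.00684 × 7300 / 9.8 = 5.10 mm
Layer 940–860 hPa: Δp = 80 hPa = 8000 Pa, q̄ = 0.00533 kg/kg → 0.00533 × 8000 / 9.8 = 4.35 mm
Layer 860–510 hPa: Δp = 350 hPa = 35000 Pa, q̄ = 0.00129 kg/kg → 0.00129 × 35000 / 9.8 = 4.61 mm
Layer 510–360 hPa: Δp = 150 hPa = 15000 Pa, q̄ = 0.000637 kg/kg → 0.000637 × 15000 / 9.8 = 0.97 mm
Layer 360–300 hPa: Δp = 60 hPa = 6000 Pa, q̄ = 0.00023 kg/kg → 0.00023 × 6000 / 9.8 = 0.14 mm
PW = 5.10 + 4.35 + 4.61 + 0.97 + 0.14 = 15.17 ≈ 15.2 mm.
Precipitation = ε × PW = 0.37 × 15.2 = 5.6 mm.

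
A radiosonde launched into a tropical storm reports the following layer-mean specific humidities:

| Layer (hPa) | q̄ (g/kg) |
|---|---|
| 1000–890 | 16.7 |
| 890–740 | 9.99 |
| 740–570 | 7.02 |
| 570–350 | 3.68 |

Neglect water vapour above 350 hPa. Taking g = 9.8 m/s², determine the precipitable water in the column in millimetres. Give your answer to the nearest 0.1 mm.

PW ≈ 54.5 mm

Precipitable water is the column-integrated vapour mass per unit area: PW = (1/g) Σ q̄ Δp, with q in kg/kg and Δp in Pa (1 kg/m² of water = 1 mm).
Layer 1000–890 hPa: Δp = 110 hPa = 11000 Pa, q̄ = 0.0167 kg/kg → 0.0167 × 11000 / 9.8 = 18.74 mm
Layer 890–740 hPa: Δp = 150 hPa = 15000 Pa, q̄ = 0.00999 kg/kg → 0.00999 × 15000 / 9.8 = 15.29 mm
Layer 740–570 hPa: Δp = 170 hPa = 17000 Pa, q̄ = 0.00702 kg/kg → 0.00702 × 17000 / 9.8 = 12.18 mm
Layer 570–350 hPa: Δp = 220 hPa = 22000 Pa, q̄ = 0.00368 kg/kg → 0.00368 × 22000 / 9.8 = 8.26 mm
PW = 18.74 + 15.29 + 12.18 + 8.26 = 54.47 ≈ 54.5 mm.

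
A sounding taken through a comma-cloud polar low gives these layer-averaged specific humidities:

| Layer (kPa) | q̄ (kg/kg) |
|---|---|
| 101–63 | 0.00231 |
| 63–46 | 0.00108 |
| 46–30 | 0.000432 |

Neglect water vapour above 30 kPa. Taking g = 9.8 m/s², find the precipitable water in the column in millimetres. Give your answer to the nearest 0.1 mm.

PW ≈ 11.5 mm

Precipitable water is the column-integrated vapour mass per unit area: PW = (1/g) Σ q̄ Δp, with q in kg/kg and Δp in Pa (1 kg/m² of water = 1 mm).
Layer 101–63 kPa: Δp = 380 hPa = 38000 Pa, q̄ = 0.00231 kg/kg → 0.00231 × 38000 / 9.8 = 8.96 mm
Layer 63–46 kPa: Δp = 170 hPa = 17000 Pa, q̄ = 0.00108 kg/kg → 0.00108 × 17000 / 9.8 = 1.87 mm
Layer 46–30 kPa: Δp = 160 hPa = 16000 Pa, q̄ = 0.000432 kg/kg → 0.000432 × 16000 / 9.8 = 0.71 mm
PW = 8.96 + 1.87 + 0.71 = 11.54 ≈ 11.5 mm.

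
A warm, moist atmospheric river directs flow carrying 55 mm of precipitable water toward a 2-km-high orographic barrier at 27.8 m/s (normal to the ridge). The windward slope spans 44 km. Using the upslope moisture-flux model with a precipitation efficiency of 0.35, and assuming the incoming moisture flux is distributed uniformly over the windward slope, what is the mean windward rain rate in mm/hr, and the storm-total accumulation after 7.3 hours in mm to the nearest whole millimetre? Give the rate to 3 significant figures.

Incoming column moisture flux per unit ridge length: F = V × PW = 27.8 × 55 = 1529 mm·m/s.
Spread over the 44 km slope with efficiency ε = 0.35: R = ε·F/W = 0.35 × 1529 / 44000 m = 1.216e-02 mm/s.
R = 1.216e-02 × 3600 = 43.8 mm/hr.
Over 7.3 h: total = 43.8 × 7.3 = 319.74 ≈ 320 mm.

R ≈ 43.8 mm/hr; total ≈ 320 mm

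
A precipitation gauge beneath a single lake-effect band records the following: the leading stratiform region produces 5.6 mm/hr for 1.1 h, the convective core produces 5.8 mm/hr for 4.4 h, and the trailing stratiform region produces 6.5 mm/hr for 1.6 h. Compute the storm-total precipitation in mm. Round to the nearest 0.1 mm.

total ≈ 42.1 mm

Total = Σ Rᵢ Δtᵢ = 5.6 × 1.1 + 5.8 × 4.4 + 6.5 × 1.6
      = 6.16 + 25.52 + 10.4 = 42.1 mm.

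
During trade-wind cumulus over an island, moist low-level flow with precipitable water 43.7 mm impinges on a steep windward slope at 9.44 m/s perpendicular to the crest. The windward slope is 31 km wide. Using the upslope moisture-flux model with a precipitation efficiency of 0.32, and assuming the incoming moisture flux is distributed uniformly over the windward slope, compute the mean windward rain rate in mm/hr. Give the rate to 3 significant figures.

Incoming column moisture flux per unit ridge length: F = V × PW = 9.44 × 43.7 = 412.528 mm·m/s.
Spread over the 31 km slope with efficiency ε = 0.32: R = ε·F/W = 0.32 × 412.528 / 31000 m = 4.258e-03 mm/s.
R = 4.258e-03 × 3600 = 15.3 mm/hr.

R ≈ 15.3 mm/hr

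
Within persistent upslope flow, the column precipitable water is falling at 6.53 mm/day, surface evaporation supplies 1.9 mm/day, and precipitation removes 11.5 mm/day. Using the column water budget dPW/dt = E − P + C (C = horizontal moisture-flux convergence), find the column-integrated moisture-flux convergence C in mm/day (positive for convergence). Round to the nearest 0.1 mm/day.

dPW/dt = -6.53 mm/day.
C = dPW/dt − E + P = (-6.53) − 1.9 + 11.5 = 3.1 mm/day.

C ≈ 3.1 mm/day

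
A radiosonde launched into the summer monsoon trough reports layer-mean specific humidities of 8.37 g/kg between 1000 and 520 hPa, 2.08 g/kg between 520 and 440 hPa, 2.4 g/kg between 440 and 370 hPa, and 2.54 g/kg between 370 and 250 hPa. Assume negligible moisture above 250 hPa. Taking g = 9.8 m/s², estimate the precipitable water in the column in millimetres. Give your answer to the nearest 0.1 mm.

Precipitable water is the column-integrated vapour mass per unit area: PW = (1/g) Σ q̄ Δp, with q in kg/kg and Δp in Pa (1 kg/m² of water = 1 mm).
Layer 1000–520 hPa: Δp = 480 hPa = 48000 Pa, q̄ = 0.00837 kg/kg → 0.00837 × 48000 / 9.8 = 41.00 mm
Layer 520–440 hPa: Δp = 80 hPa = 8000 Pa, q̄ = 0.00208 kg/kg → 0.00208 × 8000 / 9.8 = 1.70 mm
Layer 440–370 hPa: Δp = 70 hPa = 7000 Pa, q̄ = 0.0024 kg/kg → 0.0024 × 7000 / 9.8 = 1.71 mm
Layer 370–250 hPa: Δp = 120 hPa = 12000 Pa, q̄ = 0.00254 kg/kg → 0.00254 × 12000 / 9.8 = 3.11 mm
PW = 41.00 + 1.70 + 1.71 + 3.11 = 47.52 ≈ 47.5 mm.

PW ≈ 47.5 mm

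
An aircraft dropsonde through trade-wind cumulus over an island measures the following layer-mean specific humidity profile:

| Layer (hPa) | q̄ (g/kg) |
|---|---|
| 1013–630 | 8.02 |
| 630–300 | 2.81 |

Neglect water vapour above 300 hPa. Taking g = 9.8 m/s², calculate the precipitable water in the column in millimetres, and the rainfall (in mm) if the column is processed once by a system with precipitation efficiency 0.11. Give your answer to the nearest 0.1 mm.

Precipitable water is the column-integrated vapour mass per unit area: PW = (1/g) Σ q̄ Δp, with q in kg/kg and Δp in Pa (1 kg/m² of water = 1 mm).
Layer 1013–630 hPa: Δp = 383 hPa = 38300 Pa, q̄ = 0.00802 kg/kg → 0.00802 × 38300 / 9.8 = 31.34 mm
Layer 630–300 hPa: Δp = 330 hPa = 33000 Pa, q̄ = 0.00281 kg/kg → 0.00281 × 33000 / 9.8 = 9.46 mm
PW = 31.34 + 9.46 = 40.80 ≈ 40.8 mm.
Rainfall = ε × PW = 0.11 × 40.8 = 4.5 mm.

PW ≈ 40.8 mm; rainfall ≈ 4.5 mm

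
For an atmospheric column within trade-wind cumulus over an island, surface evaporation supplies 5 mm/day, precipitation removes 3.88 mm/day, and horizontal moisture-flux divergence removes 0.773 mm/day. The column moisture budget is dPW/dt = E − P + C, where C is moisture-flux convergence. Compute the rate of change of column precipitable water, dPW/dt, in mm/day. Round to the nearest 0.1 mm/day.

dPW/dt = E − P + C = 5 − 3.88 + (-0.773) = 0.3 mm/day.

dPW/dt ≈ 0.3 mm/day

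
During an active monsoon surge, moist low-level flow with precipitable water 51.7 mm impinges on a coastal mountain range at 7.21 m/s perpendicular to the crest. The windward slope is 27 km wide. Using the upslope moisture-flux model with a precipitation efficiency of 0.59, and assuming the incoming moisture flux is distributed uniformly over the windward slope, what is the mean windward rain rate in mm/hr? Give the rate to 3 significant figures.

Incoming column moisture flux per unit ridge length: F = V × PW = 7.21 × 51.7 = 372.757 mm·m/s.
Spread over the 27 km slope with efficiency ε = 0.59: R = ε·F/W = 0.59 × 372.757 / 27000 m = 8.145e-03 mm/s.
R = 8.145e-03 × 3600 = 29.3 mm/hr.

R ≈ 29.3 mm/hr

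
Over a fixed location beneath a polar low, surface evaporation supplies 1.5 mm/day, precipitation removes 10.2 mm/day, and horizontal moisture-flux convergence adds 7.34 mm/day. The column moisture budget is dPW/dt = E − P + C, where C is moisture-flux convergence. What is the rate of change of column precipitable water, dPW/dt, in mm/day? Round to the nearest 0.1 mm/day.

dPW/dt ≈ -1.4 mm/day

dPW/dt = E − P + C = 1.5 − 10.2 + (7.34) = -1.4 mm/day.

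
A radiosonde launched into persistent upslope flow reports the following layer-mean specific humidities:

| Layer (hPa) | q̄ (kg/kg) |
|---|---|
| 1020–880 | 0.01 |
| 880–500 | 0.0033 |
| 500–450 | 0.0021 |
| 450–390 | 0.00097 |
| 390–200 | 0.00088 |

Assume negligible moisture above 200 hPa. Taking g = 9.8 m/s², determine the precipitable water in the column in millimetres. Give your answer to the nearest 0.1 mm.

PW ≈ 30.5 mm

Precipitable water is the column-integrated vapour mass per unit area: PW = (1/g) Σ q̄ Δp, with q in kg/kg and Δp in Pa (1 kg/m² of water = 1 mm).
Layer 1020–880 hPa: Δp = 140 hPa = 14000 Pa, q̄ = 0.01 kg/kg → 0.01 × 14000 / 9.8 = 14.29 mm
Layer 880–500 hPa: Δp = 380 hPa = 38000 Pa, q̄ = 0.0033 kg/kg → 0.0033 × 38000 / 9.8 = 12.80 mm
Layer 500–450 hPa: Δp = 50 hPa = 5000 Pa, q̄ = 0.0021 kg/kg → 0.0021 × 5000 / 9.8 = 1.07 mm
Layer 450–390 hPa: Δp = 60 hPa = 6000 Pa, q̄ = 0.00097 kg/kg → 0.00097 × 6000 / 9.8 = 0.59 mm
Layer 390–200 hPa: Δp = 190 hPa = 19000 Pa, q̄ = 0.00088 kg/kg → 0.00088 × 19000 / 9.8 = 1.71 mm
PW = 14.29 + 12.80 + 1.07 + 0.59 + 1.71 = 30.46 ≈ 30.5 mm.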